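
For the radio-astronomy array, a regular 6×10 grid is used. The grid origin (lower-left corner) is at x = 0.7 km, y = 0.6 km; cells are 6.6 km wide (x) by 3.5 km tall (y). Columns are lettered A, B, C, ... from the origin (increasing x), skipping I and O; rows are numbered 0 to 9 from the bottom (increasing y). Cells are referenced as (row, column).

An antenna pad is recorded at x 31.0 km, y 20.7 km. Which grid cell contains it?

Column index: ⌊(31.0 − 0.7) / 6.6⌋ = ⌊4.591⌋ = 4 → column E
Row offset from origin: ⌊(20.7 − 0.6) / 3.5⌋ = ⌊5.743⌋ = 5 → row 5

(5, E)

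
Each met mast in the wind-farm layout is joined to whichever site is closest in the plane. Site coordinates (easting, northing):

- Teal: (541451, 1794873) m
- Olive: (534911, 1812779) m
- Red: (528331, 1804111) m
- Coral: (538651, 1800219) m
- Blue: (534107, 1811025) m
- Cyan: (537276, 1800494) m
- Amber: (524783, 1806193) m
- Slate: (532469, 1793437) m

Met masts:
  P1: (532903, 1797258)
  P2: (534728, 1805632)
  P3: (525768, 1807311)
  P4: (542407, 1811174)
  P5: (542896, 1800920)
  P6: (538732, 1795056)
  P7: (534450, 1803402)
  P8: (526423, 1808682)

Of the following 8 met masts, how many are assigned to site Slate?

P1 → Slate
P2 → Blue
P3 → Amber
P4 → Olive
P5 → Coral
P6 → Teal
P7 → Cyan
P8 → Amber
1 of the 8 goes to Slate.

1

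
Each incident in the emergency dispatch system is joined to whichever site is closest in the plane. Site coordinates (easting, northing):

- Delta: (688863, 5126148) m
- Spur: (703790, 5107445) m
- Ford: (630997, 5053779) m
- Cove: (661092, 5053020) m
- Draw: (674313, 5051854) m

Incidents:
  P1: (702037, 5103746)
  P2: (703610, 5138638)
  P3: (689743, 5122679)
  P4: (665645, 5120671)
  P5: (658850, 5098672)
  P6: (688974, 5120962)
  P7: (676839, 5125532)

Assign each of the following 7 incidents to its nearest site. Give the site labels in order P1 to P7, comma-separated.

P1 → Spur (d²=16755610.00)
P2 → Delta (d²=373474109.00)
P3 → Delta (d²=12808361.00)
P4 → Delta (d²=569073053.00)
P5 → Delta (d²=1655710745.00)
P6 → Delta (d²=26906917.00)
P7 → Delta (d²=144956032.00)

Spur, Delta, Delta, Delta, Delta, Delta, Delta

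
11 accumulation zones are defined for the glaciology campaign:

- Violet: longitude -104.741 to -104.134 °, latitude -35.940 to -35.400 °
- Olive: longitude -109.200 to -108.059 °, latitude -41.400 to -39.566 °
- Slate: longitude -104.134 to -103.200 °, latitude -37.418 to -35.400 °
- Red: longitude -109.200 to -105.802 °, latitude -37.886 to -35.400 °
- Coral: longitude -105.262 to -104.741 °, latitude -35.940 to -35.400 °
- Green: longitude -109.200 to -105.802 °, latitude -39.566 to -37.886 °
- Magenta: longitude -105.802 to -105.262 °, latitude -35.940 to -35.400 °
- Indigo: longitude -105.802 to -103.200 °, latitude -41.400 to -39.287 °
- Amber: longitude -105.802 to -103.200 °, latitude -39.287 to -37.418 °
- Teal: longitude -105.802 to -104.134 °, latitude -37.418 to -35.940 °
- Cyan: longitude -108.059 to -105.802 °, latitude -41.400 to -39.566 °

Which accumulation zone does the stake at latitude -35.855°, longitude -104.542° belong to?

The point has longitude = -104.542 and latitude = -35.855.
Only Violet satisfies -104.741 ≤ longitude ≤ -104.134 and -35.940 ≤ latitude ≤ -35.400.

Violet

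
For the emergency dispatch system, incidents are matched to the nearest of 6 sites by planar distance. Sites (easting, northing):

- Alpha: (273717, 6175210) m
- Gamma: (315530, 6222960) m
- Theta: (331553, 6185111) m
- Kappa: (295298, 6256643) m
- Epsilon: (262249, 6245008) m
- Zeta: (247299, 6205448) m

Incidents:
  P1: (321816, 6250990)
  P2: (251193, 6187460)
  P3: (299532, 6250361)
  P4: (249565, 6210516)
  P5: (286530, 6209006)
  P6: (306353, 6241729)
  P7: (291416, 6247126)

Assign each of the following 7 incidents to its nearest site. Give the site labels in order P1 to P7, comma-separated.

Kappa, Zeta, Kappa, Zeta, Gamma, Kappa, Kappa

P1 → Kappa (d²=735160733.00)
P2 → Zeta (d²=338731380.00)
P3 → Kappa (d²=57390280.00)
P4 → Zeta (d²=30819380.00)
P5 → Gamma (d²=1035714116.00)
P6 → Kappa (d²=344640421.00)
P7 → Kappa (d²=105643213.00)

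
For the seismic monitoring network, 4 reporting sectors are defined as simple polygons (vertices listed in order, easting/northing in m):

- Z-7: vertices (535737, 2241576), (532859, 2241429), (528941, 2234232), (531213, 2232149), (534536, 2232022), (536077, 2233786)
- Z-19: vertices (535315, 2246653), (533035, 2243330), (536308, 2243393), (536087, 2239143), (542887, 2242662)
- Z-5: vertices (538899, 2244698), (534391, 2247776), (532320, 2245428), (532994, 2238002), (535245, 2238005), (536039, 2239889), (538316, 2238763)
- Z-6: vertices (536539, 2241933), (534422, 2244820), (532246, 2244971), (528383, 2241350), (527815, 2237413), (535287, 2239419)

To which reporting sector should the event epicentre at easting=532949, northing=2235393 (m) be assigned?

Cast a ray rightward from (532949, 2235393). For each polygon, the edges (by vertex number in listed order) whose endpoints lie on opposite sides of northing = 2235393, where each meets that height, and whether that is right or left of the point:
Z-7: 2–3 at easting≈529573.0 (left), 6–1 at easting≈536006.9 (right) → 1 crossing.
Z-19: no edge straddles that height → 0 crossings.
Z-5: no edge straddles that height → 0 crossings.
Z-6: no edge straddles that height → 0 crossings.
Only Z-7 has an odd count, so the point is inside Z-7.

Z-7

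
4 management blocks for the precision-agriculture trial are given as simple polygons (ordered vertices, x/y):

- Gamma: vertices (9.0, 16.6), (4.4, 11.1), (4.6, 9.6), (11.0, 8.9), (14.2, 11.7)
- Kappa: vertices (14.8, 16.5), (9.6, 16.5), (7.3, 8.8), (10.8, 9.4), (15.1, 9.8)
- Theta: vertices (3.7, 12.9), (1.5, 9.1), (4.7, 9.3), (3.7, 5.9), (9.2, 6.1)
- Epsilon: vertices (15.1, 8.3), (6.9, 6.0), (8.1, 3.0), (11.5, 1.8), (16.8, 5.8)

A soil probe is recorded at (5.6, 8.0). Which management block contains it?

Theta

Cast a ray rightward from (5.6, 8.0). For each polygon, the edges (by vertex number in listed order) whose endpoints lie on opposite sides of y = 8.0, where each meets that height, and whether that is right or left of the point:
Gamma: no edge straddles that height → 0 crossings.
Kappa: no edge straddles that height → 0 crossings.
Theta: 3–4 at x≈4.32 (left), 5–1 at x≈7.66 (right) → 1 crossing.
Epsilon: 1–2 at x≈14.03 (right), 5–1 at x≈15.30 (right) → 2 crossings.
Only Theta has an odd count, so the point is inside Theta.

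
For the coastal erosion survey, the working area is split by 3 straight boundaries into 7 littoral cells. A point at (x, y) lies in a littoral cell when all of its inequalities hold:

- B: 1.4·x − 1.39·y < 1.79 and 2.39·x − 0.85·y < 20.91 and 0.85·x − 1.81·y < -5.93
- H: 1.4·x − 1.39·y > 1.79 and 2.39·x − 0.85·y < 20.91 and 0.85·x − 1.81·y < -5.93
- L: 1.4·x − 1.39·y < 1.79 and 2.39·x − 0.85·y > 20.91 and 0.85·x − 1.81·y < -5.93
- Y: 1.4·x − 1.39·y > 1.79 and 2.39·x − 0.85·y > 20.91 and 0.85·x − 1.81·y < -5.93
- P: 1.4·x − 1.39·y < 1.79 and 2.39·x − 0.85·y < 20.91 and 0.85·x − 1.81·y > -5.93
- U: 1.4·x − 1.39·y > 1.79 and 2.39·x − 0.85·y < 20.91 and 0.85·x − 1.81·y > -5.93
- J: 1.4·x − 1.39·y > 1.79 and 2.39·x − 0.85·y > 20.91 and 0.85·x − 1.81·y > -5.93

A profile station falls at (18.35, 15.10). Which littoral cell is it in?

1.4·18.35 − 1.39·15.10 = 4.701, which is > 1.79
2.39·18.35 − 0.85·15.10 = 31.022, which is > 20.91
0.85·18.35 − 1.81·15.10 = -11.733, which is < -5.93
This sign pattern matches Y.

Y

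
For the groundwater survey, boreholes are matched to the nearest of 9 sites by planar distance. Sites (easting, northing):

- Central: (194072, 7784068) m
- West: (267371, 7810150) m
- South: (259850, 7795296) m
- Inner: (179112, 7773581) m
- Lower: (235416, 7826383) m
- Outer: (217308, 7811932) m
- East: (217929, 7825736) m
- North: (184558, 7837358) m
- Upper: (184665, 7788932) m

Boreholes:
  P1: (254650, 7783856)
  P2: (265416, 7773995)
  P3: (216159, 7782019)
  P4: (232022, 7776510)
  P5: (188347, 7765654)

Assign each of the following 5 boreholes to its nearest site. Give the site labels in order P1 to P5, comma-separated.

P1 → South (d²=157913600.00)
P2 → South (d²=484712957.00)
P3 → Central (d²=492033970.00)
P4 → South (d²=1127311380.00)
P5 → Inner (d²=148122554.00)

South, South, Central, South, Inner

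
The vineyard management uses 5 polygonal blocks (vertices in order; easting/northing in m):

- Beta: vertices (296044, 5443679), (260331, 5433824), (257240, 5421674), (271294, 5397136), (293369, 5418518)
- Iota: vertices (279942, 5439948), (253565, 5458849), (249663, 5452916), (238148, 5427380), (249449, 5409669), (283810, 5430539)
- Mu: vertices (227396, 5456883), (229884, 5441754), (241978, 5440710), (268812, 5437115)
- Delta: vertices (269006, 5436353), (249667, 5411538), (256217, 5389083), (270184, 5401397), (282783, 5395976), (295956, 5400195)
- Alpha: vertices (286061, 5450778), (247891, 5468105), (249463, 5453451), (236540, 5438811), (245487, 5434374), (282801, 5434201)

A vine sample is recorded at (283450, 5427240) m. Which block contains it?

Beta

Cast a ray rightward from (283450, 5427240). For each polygon, the edges (by vertex number in listed order) whose endpoints lie on opposite sides of northing = 5427240, where each meets that height, and whether that is right or left of the point:
Beta: 2–3 at easting≈258656.0 (left), 5–1 at easting≈294296.3 (right) → 1 crossing.
Iota: 4–5 at easting≈238237.3 (left), 5–6 at easting≈278378.4 (left) → 0 crossings.
Mu: no edge straddles that height → 0 crossings.
Delta: 1–2 at easting≈261904.0 (left), 6–1 at easting≈275798.3 (left) → 0 crossings.
Alpha: no edge straddles that height → 0 crossings.
Only Beta has an odd count, so the point is inside Beta.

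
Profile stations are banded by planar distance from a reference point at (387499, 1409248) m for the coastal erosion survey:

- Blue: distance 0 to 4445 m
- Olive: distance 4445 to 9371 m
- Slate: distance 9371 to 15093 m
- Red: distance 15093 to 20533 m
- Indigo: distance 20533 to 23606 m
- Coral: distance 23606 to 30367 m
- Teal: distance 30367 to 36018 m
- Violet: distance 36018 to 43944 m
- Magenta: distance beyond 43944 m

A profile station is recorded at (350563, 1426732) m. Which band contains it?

Violet

Distance = √((350563−387499)² + (1426732−1409248)²) = √(1364268096.000 + 305690256.000) = 40865.124 m.
36018 ≤ 40865.124 < 43944 → Violet.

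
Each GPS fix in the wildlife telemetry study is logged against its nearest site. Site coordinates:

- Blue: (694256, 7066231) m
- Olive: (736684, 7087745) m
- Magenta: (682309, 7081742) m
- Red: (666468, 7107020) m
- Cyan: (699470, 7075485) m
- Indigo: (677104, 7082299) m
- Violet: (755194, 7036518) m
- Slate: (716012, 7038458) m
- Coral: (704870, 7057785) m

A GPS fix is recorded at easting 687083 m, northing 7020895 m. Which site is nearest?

Squared distances to each site:
Blue: 2106804825.000; Olive: 6929181701.000; Magenta: 3725148485.000; Red: 7842493850.000; Cyan: 3133505869.000; Indigo: 3870031657.000; Violet: 4883186450.000; Slate: 1145346010.000; Coral: 1677249469.000.
Minimum at Slate.

Slate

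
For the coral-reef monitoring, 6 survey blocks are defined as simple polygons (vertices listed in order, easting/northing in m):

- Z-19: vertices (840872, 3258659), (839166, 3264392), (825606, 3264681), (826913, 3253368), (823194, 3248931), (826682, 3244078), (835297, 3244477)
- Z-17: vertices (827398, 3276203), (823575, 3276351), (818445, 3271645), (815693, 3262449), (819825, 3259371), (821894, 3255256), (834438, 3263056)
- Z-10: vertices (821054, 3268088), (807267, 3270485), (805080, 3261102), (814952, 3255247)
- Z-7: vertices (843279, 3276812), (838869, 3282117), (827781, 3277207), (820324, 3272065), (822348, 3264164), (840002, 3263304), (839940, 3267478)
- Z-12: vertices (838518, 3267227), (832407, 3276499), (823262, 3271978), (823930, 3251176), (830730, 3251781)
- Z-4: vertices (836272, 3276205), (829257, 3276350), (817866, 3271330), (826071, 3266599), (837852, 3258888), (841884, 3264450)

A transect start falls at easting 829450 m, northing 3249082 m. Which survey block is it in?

Z-19

Cast a ray rightward from (829450, 3249082). For each polygon, the edges (by vertex number in listed order) whose endpoints lie on opposite sides of northing = 3249082, where each meets that height, and whether that is right or left of the point:
Z-19: 4–5 at easting≈823320.6 (left), 7–1 at easting≈837107.2 (right) → 1 crossing.
Z-17: no edge straddles that height → 0 crossings.
Z-10: no edge straddles that height → 0 crossings.
Z-7: no edge straddles that height → 0 crossings.
Z-12: no edge straddles that height → 0 crossings.
Z-4: no edge straddles that height → 0 crossings.
Only Z-19 has an odd count, so the point is inside Z-19.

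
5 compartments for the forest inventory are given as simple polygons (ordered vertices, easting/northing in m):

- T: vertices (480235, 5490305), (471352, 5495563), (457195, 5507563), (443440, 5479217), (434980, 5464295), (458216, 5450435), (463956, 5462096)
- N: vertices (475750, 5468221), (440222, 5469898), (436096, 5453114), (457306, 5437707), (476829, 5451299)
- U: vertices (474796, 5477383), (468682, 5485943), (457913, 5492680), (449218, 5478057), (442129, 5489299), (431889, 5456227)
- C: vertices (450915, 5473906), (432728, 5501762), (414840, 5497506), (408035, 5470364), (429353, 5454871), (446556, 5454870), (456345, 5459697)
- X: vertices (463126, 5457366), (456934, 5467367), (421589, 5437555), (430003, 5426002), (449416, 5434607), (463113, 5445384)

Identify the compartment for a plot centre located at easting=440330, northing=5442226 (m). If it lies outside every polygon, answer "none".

Cast a ray rightward from (440330, 5442226). For each polygon, the edges (by vertex number in listed order) whose endpoints lie on opposite sides of northing = 5442226, where each meets that height, and whether that is right or left of the point:
T: no edge straddles that height → 0 crossings.
N: 3–4 at easting≈451084.9 (right), 4–5 at easting≈463796.9 (right) → 2 crossings.
U: no edge straddles that height → 0 crossings.
C: no edge straddles that height → 0 crossings.
X: 2–3 at easting≈427126.9 (left), 5–6 at easting≈459099.3 (right) → 1 crossing.
Only X has an odd count, so the point is inside X.

X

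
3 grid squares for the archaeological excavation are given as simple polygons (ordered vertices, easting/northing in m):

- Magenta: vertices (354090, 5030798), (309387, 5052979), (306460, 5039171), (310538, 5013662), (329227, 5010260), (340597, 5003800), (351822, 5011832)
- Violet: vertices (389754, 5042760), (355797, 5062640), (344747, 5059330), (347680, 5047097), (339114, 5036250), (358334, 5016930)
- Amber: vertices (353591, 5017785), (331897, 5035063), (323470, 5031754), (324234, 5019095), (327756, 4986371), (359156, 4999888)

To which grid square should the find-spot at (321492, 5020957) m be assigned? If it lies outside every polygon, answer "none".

Magenta

Cast a ray rightward from (321492, 5020957). For each polygon, the edges (by vertex number in listed order) whose endpoints lie on opposite sides of northing = 5020957, where each meets that height, and whether that is right or left of the point:
Magenta: 3–4 at easting≈309371.8 (left), 7–1 at easting≈352913.2 (right) → 1 crossing.
Violet: 5–6 at easting≈354327.8 (right), 6–1 at easting≈363232.5 (right) → 2 crossings.
Amber: 1–2 at easting≈349608.3 (right), 3–4 at easting≈324121.6 (right) → 2 crossings.
Only Magenta has an odd count, so the point is inside Magenta.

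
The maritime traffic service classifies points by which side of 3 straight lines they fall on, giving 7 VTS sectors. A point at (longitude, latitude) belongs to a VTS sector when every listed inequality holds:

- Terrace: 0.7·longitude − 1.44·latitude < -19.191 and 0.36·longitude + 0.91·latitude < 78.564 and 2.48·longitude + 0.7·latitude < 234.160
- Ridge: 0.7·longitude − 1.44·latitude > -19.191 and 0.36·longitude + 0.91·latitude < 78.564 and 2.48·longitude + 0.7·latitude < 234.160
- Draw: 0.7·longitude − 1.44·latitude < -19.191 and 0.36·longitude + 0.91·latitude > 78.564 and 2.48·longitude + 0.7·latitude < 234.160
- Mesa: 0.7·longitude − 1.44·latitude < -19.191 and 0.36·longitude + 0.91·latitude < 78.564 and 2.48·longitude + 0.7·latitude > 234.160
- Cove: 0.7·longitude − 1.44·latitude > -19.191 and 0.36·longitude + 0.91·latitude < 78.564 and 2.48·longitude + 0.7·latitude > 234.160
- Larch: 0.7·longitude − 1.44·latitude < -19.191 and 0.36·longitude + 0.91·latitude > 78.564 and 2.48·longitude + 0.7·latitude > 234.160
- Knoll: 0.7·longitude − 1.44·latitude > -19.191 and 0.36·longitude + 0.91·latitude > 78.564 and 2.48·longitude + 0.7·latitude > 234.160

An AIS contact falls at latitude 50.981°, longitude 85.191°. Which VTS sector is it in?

0.7·85.191 − 1.44·50.981 = -13.779, which is > -19.191
0.36·85.191 + 0.91·50.981 = 77.061, which is < 78.564
2.48·85.191 + 0.7·50.981 = 246.960, which is > 234.160
This sign pattern matches Cove.

Cove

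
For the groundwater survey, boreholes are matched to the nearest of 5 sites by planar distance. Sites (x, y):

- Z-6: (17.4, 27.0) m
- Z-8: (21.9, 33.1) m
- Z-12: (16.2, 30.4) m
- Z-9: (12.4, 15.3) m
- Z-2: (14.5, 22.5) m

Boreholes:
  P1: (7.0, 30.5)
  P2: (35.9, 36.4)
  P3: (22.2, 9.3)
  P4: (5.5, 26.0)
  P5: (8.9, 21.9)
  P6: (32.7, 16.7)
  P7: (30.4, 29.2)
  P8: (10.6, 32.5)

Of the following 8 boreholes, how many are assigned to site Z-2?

2

P1 → Z-12
P2 → Z-8
P3 → Z-9
P4 → Z-2
P5 → Z-2
P6 → Z-6
P7 → Z-8
P8 → Z-12
2 of the 8 go to Z-2.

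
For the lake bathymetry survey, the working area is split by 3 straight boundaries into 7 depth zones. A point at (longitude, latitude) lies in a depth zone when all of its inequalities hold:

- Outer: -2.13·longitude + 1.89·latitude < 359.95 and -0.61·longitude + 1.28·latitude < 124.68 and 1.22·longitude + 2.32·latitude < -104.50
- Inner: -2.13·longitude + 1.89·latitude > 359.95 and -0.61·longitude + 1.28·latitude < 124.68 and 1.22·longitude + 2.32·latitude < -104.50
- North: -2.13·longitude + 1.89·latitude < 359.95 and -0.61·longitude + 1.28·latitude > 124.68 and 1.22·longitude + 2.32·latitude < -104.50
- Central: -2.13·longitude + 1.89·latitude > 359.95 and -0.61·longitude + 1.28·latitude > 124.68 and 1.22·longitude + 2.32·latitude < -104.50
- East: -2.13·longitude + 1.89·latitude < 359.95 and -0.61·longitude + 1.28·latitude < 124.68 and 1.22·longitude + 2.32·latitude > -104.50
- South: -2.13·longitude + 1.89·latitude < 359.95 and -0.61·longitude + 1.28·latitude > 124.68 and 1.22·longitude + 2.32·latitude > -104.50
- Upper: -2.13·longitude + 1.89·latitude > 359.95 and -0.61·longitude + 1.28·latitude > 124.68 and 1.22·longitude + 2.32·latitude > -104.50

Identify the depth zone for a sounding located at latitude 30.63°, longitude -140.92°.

-2.13·-140.92 + 1.89·30.63 = 358.050, which is < 359.95
-0.61·-140.92 + 1.28·30.63 = 125.168, which is > 124.68
1.22·-140.92 + 2.32·30.63 = -100.861, which is > -104.50
This sign pattern matches South.

South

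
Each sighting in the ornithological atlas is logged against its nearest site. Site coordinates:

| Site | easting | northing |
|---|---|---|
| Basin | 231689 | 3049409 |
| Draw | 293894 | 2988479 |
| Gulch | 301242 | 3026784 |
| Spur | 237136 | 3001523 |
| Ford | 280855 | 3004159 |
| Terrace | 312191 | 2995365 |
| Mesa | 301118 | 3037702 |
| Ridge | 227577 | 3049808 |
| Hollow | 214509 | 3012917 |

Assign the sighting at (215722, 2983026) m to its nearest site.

Squared distances to each site:
Basin: 4661647778.000; Draw: 6140596793.000; Gulch: 9228432964.000; Spur: 800698405.000; Ford: 4688911378.000; Terrace: 9458518882.000; Mesa: 10281941792.000; Ridge: 4600376549.000; Hollow: 894943250.000.
Minimum at Spur.

Spur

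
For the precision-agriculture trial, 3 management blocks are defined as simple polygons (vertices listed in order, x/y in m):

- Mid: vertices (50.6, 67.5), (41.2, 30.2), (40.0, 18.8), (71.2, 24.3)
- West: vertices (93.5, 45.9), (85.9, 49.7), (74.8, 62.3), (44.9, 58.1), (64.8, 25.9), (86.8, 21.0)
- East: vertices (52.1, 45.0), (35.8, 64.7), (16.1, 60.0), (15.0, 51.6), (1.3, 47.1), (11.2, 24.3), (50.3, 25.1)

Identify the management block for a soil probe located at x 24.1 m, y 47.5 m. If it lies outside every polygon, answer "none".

East

Cast a ray rightward from (24.1, 47.5). For each polygon, the edges (by vertex number in listed order) whose endpoints lie on opposite sides of y = 47.5, where each meets that height, and whether that is right or left of the point:
Mid: 1–2 at x≈45.56 (right), 4–1 at x≈60.14 (right) → 2 crossings.
West: 1–2 at x≈90.30 (right), 4–5 at x≈51.45 (right) → 2 crossings.
East: 1–2 at x≈50.03 (right), 4–5 at x≈2.52 (left) → 1 crossing.
Only East has an odd count, so the point is inside East.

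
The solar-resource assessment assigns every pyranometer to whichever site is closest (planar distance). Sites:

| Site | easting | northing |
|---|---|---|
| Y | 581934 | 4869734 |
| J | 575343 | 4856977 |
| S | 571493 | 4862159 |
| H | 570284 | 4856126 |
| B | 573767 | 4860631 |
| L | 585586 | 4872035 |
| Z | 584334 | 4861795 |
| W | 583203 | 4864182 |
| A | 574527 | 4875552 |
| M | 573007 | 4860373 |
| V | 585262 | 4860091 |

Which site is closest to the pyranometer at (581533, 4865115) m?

W

Squared distances to each site:
Y: 21495962.000; J: 104543144.000; S: 109539536.000; H: 207342122.000; B: 80417012.000; L: 64313209.000; Z: 18868001.000; W: 3659389.000; A: 158015005.000; M: 95179240.000; V: 39146017.000.
Minimum at W.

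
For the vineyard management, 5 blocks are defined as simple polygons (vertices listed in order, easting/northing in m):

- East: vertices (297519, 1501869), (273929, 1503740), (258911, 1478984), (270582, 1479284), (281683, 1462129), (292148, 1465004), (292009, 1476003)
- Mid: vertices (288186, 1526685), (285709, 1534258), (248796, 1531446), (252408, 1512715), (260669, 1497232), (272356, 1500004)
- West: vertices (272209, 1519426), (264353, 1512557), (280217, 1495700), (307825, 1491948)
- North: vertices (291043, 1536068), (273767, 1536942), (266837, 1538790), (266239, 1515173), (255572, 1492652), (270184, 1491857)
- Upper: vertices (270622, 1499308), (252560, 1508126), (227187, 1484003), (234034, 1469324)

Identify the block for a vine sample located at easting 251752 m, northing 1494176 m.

Upper

Cast a ray rightward from (251752, 1494176). For each polygon, the edges (by vertex number in listed order) whose endpoints lie on opposite sides of northing = 1494176, where each meets that height, and whether that is right or left of the point:
East: 2–3 at easting≈268127.1 (right), 7–1 at easting≈295880.2 (right) → 2 crossings.
Mid: no edge straddles that height → 0 crossings.
West: 3–4 at easting≈291430.9 (right), 4–1 at easting≈304937.1 (right) → 2 crossings.
North: 4–5 at easting≈256293.8 (right), 6–1 at easting≈271278.1 (right) → 2 crossings.
Upper: 2–3 at easting≈237887.1 (left), 4–1 at easting≈264359.7 (right) → 1 crossing.
Only Upper has an odd count, so the point is inside Upper.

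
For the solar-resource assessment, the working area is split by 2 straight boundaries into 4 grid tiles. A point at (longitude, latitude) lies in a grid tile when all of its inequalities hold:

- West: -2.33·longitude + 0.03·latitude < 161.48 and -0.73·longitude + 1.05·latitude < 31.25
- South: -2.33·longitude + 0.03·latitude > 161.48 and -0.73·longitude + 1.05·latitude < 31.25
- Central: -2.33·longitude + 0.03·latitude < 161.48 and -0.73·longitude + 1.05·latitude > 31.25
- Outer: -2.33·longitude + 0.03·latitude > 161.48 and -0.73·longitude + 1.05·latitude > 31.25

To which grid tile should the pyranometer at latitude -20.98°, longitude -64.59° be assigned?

-2.33·-64.59 + 0.03·-20.98 = 149.865, which is < 161.48
-0.73·-64.59 + 1.05·-20.98 = 25.122, which is < 31.25
This sign pattern matches West.

West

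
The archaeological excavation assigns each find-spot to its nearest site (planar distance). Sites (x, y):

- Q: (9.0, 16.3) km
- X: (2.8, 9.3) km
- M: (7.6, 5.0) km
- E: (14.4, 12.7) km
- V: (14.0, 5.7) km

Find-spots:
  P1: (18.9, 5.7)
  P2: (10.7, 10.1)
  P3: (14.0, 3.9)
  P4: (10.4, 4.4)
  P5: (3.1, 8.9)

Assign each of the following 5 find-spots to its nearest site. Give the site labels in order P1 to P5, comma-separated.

P1 → V (d²=24.01)
P2 → E (d²=20.45)
P3 → V (d²=3.24)
P4 → M (d²=8.20)
P5 → X (d²=0.25)

V, E, V, M, X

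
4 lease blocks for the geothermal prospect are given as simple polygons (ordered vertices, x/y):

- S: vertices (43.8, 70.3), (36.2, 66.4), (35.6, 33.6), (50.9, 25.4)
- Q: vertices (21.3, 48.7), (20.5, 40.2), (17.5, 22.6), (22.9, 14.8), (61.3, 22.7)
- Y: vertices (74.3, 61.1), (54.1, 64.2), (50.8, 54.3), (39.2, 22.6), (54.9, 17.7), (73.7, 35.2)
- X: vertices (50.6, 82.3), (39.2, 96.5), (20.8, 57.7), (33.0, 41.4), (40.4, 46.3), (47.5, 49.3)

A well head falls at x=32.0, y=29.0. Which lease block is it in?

Q

Cast a ray rightward from (32.0, 29.0). For each polygon, the edges (by vertex number in listed order) whose endpoints lie on opposite sides of y = 29.0, where each meets that height, and whether that is right or left of the point:
S: 3–4 at x≈44.18 (right), 4–1 at x≈50.33 (right) → 2 crossings.
Q: 2–3 at x≈18.59 (left), 5–1 at x≈51.61 (right) → 1 crossing.
Y: 3–4 at x≈41.54 (right), 5–6 at x≈67.04 (right) → 2 crossings.
X: no edge straddles that height → 0 crossings.
Only Q has an odd count, so the point is inside Q.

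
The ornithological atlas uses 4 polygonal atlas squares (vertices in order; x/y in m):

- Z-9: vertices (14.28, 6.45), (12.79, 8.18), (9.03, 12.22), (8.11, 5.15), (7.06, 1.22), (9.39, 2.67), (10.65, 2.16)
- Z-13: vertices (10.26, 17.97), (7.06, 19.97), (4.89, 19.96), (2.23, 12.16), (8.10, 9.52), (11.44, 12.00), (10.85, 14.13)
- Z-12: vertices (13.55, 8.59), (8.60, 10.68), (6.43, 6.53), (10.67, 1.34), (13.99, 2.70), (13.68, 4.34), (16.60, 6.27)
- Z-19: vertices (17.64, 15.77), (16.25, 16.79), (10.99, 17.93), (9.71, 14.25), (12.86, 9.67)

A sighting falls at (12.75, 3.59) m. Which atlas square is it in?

Cast a ray rightward from (12.75, 3.59). For each polygon, the edges (by vertex number in listed order) whose endpoints lie on opposite sides of y = 3.59, where each meets that height, and whether that is right or left of the point:
Z-9: 4–5 at x≈7.693 (left), 7–1 at x≈11.860 (left) → 0 crossings.
Z-13: no edge straddles that height → 0 crossings.
Z-12: 3–4 at x≈8.832 (left), 5–6 at x≈13.822 (right) → 1 crossing.
Z-19: no edge straddles that height → 0 crossings.
Only Z-12 has an odd count, so the point is inside Z-12.

Z-12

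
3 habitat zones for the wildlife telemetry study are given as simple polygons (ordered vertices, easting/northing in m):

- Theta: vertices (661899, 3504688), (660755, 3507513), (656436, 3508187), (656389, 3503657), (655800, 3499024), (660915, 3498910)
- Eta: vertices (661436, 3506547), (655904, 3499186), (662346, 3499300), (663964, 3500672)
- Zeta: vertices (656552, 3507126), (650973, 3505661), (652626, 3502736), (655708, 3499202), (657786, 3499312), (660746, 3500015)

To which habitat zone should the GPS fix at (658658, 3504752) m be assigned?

Theta

Cast a ray rightward from (658658, 3504752). For each polygon, the edges (by vertex number in listed order) whose endpoints lie on opposite sides of northing = 3504752, where each meets that height, and whether that is right or left of the point:
Theta: 1–2 at easting≈661873.1 (right), 3–4 at easting≈656400.4 (left) → 1 crossing.
Eta: 1–2 at easting≈660087.0 (right), 4–1 at easting≈662208.4 (right) → 2 crossings.
Zeta: 2–3 at easting≈651486.7 (left), 6–1 at easting≈657952.2 (left) → 0 crossings.
Only Theta has an odd count, so the point is inside Theta.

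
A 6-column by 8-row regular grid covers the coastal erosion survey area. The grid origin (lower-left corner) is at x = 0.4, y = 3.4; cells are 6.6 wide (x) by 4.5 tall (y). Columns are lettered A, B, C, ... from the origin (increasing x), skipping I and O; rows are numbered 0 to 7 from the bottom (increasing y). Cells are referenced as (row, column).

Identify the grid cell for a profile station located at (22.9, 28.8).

(5, D)

Column index: ⌊(22.9 − 0.4) / 6.6⌋ = ⌊3.409⌋ = 3 → column D
Row offset from origin: ⌊(28.8 − 3.4) / 4.5⌋ = ⌊5.644⌋ = 5 → row 5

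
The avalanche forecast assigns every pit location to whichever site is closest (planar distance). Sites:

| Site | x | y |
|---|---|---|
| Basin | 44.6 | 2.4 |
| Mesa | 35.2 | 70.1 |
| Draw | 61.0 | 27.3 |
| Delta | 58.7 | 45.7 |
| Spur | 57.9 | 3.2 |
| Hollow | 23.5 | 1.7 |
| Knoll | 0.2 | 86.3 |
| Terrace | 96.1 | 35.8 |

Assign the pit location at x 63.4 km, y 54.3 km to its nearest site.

Delta

Squared distances to each site:
Basin: 3047.050; Mesa: 1044.880; Draw: 734.760; Delta: 96.050; Spur: 2641.460; Hollow: 4358.770; Knoll: 5018.240; Terrace: 1411.540.
Minimum at Delta.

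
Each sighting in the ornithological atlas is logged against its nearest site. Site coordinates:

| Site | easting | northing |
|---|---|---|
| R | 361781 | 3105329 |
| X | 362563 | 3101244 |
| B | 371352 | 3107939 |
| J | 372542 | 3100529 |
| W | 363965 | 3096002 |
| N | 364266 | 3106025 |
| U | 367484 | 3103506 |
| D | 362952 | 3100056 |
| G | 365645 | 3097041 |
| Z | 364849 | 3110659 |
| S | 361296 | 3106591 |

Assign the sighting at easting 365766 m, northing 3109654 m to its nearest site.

Z

Squared distances to each site:
R: 34585850.000; X: 80987309.000; B: 34144621.000; J: 129179801.000; W: 189620705.000; N: 15419641.000; U: 40749428.000; D: 100040200.000; G: 159102410.000; Z: 1850914.000; S: 29362869.000.
Minimum at Z.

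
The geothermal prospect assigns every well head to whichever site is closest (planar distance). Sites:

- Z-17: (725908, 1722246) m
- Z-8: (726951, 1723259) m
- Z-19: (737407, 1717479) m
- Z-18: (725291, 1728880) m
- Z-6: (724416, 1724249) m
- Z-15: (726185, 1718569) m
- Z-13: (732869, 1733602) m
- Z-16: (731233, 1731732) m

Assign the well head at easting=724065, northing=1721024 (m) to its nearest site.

Squared distances to each site:
Z-17: 4889933.000; Z-8: 13324221.000; Z-19: 190575989.000; Z-18: 63219812.000; Z-6: 10523826.000; Z-15: 10521425.000; Z-13: 235716500.000; Z-16: 166041488.000.
Minimum at Z-17.

Z-17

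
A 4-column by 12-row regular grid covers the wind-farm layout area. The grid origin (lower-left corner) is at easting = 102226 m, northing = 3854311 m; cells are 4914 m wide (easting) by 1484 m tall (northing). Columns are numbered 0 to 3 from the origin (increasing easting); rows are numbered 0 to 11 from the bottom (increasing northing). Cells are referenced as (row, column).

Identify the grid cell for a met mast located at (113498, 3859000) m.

Column index: ⌊(113498 − 102226) / 4914⌋ = ⌊2.294⌋ = 2
Row offset from origin: ⌊(3859000 − 3854311) / 1484⌋ = ⌊3.160⌋ = 3 → row 3

(3, 2)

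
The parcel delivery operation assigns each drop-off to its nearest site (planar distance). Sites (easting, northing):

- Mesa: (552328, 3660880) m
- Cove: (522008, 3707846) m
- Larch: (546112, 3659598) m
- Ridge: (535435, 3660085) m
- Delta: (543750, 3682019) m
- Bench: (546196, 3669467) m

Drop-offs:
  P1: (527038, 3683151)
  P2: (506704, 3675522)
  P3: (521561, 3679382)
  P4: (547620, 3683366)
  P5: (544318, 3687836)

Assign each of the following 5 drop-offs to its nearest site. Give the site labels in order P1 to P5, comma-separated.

P1 → Delta (d²=280572368.00)
P2 → Ridge (d²=1063771330.00)
P3 → Delta (d²=499305490.00)
P4 → Delta (d²=16791309.00)
P5 → Delta (d²=34160113.00)

Delta, Ridge, Delta, Delta, Delta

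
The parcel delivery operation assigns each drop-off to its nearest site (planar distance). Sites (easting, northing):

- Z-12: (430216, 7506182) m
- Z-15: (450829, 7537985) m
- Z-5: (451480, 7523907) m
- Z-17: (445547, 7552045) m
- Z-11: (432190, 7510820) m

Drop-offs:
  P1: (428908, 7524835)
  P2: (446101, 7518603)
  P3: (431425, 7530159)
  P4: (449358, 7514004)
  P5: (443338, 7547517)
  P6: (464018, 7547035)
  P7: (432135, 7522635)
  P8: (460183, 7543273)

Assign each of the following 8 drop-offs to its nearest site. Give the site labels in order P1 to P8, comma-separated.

P1 → Z-11 (d²=207191749.00)
P2 → Z-5 (d²=57066057.00)
P3 → Z-11 (d²=374582146.00)
P4 → Z-5 (d²=102572293.00)
P5 → Z-17 (d²=25382465.00)
P6 → Z-15 (d²=255852221.00)
P7 → Z-11 (d²=139597250.00)
P8 → Z-15 (d²=115460260.00)

Z-11, Z-5, Z-11, Z-5, Z-17, Z-15, Z-11, Z-15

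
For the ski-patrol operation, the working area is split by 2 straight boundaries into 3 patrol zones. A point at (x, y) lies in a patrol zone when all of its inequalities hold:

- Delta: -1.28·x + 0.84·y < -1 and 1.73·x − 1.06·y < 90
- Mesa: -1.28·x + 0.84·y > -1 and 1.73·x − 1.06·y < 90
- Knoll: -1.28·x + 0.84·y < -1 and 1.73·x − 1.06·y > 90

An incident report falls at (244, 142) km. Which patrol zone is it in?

Knoll

-1.28·244 + 0.84·142 = -193.040, which is < -1
1.73·244 − 1.06·142 = 271.600, which is > 90
This sign pattern matches Knoll.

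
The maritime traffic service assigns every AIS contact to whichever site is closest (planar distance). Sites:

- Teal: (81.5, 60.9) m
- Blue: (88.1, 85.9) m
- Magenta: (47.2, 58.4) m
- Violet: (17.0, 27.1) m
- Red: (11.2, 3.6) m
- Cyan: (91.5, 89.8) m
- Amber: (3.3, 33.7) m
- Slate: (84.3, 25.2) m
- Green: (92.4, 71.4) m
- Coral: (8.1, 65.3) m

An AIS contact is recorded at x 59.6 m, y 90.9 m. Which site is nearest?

Squared distances to each site:
Teal: 1379.610; Blue: 837.250; Magenta: 1210.010; Violet: 5885.200; Red: 9963.850; Cyan: 1018.820; Amber: 6441.530; Slate: 4926.580; Green: 1456.090; Coral: 3307.610.
Minimum at Blue.

Blue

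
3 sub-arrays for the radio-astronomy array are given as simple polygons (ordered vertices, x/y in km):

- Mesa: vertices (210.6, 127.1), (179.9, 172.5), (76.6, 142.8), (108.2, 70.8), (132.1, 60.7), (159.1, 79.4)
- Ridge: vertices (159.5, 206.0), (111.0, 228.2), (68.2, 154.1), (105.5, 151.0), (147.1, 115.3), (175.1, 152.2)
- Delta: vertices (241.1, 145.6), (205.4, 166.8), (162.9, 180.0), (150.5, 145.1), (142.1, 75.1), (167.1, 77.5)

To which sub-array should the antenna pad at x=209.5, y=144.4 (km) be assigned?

Delta

Cast a ray rightward from (209.5, 144.4). For each polygon, the edges (by vertex number in listed order) whose endpoints lie on opposite sides of y = 144.4, where each meets that height, and whether that is right or left of the point:
Mesa: 1–2 at x≈198.90 (left), 2–3 at x≈82.16 (left) → 0 crossings.
Ridge: 4–5 at x≈113.19 (left), 5–6 at x≈169.18 (left) → 0 crossings.
Delta: 4–5 at x≈150.42 (left), 6–1 at x≈239.80 (right) → 1 crossing.
Only Delta has an odd count, so the point is inside Delta.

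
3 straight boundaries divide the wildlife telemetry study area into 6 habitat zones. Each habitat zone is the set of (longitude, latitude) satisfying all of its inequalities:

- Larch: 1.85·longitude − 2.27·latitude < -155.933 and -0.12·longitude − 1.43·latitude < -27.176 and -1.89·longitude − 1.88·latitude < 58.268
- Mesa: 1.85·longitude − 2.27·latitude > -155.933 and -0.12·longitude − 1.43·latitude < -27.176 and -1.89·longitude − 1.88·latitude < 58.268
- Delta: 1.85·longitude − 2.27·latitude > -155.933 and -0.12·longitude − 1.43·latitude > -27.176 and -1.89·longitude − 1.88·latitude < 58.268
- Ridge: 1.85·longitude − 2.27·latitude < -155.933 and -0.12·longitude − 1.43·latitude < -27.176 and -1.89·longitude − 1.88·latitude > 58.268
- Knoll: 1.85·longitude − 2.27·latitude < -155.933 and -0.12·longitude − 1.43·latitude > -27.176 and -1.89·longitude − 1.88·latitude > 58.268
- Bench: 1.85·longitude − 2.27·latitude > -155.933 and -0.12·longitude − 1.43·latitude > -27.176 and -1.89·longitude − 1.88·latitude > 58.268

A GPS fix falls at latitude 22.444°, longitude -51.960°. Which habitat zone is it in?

1.85·-51.960 − 2.27·22.444 = -147.074, which is > -155.933
-0.12·-51.960 − 1.43·22.444 = -25.860, which is > -27.176
-1.89·-51.960 − 1.88·22.444 = 56.010, which is < 58.268
This sign pattern matches Delta.

Delta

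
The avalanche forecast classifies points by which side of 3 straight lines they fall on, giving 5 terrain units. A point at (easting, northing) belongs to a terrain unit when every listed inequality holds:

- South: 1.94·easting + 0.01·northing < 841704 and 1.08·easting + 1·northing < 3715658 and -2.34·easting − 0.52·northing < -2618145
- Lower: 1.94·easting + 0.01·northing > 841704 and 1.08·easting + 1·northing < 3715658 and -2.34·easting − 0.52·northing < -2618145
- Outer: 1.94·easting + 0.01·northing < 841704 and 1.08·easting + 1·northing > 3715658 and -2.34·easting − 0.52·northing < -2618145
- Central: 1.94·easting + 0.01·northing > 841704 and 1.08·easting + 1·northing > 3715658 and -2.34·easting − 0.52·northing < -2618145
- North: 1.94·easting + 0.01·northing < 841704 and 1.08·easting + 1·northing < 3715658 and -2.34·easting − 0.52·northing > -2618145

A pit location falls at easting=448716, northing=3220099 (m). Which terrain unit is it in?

Lower

1.94·448716 + 0.01·3220099 = 902710.030, which is > 841704
1.08·448716 + 1·3220099 = 3704712.280, which is < 3715658
-2.34·448716 − 0.52·3220099 = -2724446.920, which is < -2618145
This sign pattern matches Lower.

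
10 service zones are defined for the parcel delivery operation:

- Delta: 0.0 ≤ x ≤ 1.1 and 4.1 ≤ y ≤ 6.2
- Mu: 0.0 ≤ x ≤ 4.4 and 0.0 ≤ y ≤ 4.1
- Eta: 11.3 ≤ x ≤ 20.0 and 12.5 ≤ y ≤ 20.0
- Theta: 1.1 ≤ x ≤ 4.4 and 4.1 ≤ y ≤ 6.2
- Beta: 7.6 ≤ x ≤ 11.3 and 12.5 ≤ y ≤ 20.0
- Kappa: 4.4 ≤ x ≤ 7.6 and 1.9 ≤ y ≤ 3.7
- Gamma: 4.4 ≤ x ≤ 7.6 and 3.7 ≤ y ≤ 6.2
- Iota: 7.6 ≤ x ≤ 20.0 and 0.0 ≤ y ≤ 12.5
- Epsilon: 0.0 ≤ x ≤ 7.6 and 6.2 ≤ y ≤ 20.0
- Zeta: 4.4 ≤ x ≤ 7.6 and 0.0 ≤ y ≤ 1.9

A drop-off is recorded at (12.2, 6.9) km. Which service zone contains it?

Iota

The point has x = 12.2 and y = 6.9.
Only Iota satisfies 7.6 ≤ x ≤ 20.0 and 0.0 ≤ y ≤ 12.5.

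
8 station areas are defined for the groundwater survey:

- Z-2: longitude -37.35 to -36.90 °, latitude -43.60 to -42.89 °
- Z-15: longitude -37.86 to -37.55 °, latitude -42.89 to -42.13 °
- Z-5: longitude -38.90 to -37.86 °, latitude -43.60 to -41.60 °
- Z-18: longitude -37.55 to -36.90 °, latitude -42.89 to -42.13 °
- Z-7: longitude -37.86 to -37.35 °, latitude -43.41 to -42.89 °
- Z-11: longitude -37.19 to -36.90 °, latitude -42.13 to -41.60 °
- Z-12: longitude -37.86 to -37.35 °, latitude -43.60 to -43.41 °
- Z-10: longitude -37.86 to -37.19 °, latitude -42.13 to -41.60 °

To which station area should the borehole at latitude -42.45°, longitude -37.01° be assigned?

The point has longitude = -37.01 and latitude = -42.45.
Only Z-18 satisfies -37.55 ≤ longitude ≤ -36.90 and -42.89 ≤ latitude ≤ -42.13.

Z-18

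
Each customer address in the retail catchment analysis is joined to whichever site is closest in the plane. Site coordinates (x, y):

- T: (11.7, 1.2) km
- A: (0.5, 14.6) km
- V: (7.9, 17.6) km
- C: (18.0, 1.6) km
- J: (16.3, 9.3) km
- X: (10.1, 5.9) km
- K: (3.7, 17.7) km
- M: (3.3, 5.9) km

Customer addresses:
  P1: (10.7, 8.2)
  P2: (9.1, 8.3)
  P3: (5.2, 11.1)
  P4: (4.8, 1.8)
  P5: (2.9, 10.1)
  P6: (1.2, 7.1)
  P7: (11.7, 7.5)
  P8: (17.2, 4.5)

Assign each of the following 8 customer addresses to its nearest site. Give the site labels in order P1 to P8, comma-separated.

X, X, M, M, M, M, X, C

P1 → X (d²=5.65)
P2 → X (d²=6.76)
P3 → M (d²=30.65)
P4 → M (d²=19.06)
P5 → M (d²=17.80)
P6 → M (d²=5.85)
P7 → X (d²=5.12)
P8 → C (d²=9.05)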